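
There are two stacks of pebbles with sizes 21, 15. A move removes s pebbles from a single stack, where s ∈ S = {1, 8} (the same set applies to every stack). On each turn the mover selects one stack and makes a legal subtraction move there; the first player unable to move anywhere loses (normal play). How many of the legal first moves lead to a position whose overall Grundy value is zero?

All stacks use S = {1, 8}:
n :  0  1  2  3  4  5  6  7  8  9 10 11 12 13 14 15 16 17 18 19 20 21
G :  0  1  0  1  0  1  0  1  2  0  1  0  1  0  1  0  1  2  0  1  0  1
Stack A: G(21) = 1.
Stack B: G(15) = 0.
Combined Grundy value = 1 ⊕ 0 = 1.
A winning move leaves total XOR = 0, i.e. changes one component's Grundy value g to g ⊕ X where X is the current total.
Stack A: need g' = 1⊕1 = 0. Options: 21−1→G=0, 21−8→G=0. Hits: 2.
Stack B: need g' = 0⊕1 = 1. Options: 15−1→G=1, 15−8→G=1. Hits: 2.

4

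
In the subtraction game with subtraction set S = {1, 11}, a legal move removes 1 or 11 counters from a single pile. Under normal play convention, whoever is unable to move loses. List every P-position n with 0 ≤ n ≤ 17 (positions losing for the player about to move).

0, 2, 4, 6, 8, 10, 12, 14, 16

G(0) = 0
G(1) = mex{0} = 1
G(2) = mex{1} = 0
G(3) = mex{0} = 1
G(4) = mex{1} = 0
G(5) = mex{0} = 1
G(6) = mex{1} = 0
G(7) = mex{0} = 1
G(8) = mex{1} = 0
G(9) = mex{0} = 1
G(10) = mex{1} = 0
G(11) = mex{0,0} = 1
G(12) = mex{1,1} = 0
G(13) = mex{0,0} = 1
G(14) = mex{1,1} = 0
G(15) = mex{0,0} = 1
G(16) = mex{1,1} = 0
G(17) = mex{0,0} = 1
P-positions are exactly the n with G(n) = 0.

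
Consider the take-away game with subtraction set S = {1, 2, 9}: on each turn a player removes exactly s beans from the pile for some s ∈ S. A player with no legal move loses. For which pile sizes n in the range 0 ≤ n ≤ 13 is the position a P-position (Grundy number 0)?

G(0) = 0
G(1) = mex{0} = 1
G(2) = mex{1,0} = 2
G(3) = mex{2,1} = 0
G(4) = mex{0,2} = 1
G(5) = mex{1,0} = 2
G(6) = mex{2,1} = 0
G(7) = mex{0,2} = 1
G(8) = mex{1,0} = 2
G(9) = mex{2,1,0} = 3
G(10) = mex{3,2,1} = 0
G(11) = mex{0,3,2} = 1
G(12) = mex{1,0,0} = 2
G(13) = mex{2,1,1} = 0
P-positions are exactly the n with G(n) = 0.

0, 3, 6, 10, 13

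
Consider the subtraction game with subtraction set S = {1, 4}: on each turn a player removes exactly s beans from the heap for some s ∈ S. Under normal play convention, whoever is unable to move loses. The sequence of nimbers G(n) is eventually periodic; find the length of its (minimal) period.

n :  0  1  2  3  4  5  6  7  8  9 10 11 12 13 14
G :  0  1  0  1  2  0  1  0  1  2  0  1  0  1  2
G(n+5) = G(n) holds for n = 0,…,3 (a full window of length max(S) = 4), so the sequence is purely periodic with period 5.

5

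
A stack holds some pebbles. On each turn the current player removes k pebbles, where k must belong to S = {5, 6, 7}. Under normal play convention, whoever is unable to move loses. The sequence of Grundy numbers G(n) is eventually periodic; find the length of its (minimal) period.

n :  0  1  2  3  4  5  6  7  8  9 10 11 12 13 14 15 16 17 18 19 20 21 22 23 24 25
G :  0  0  0  0  0  1  1  1  1  1  2  2  0  0  0  0  0  1  1  1  1  1  2  2  0  0
G(n+12) = G(n) holds for n = 0,…,6 (a full window of length max(S) = 7), so the sequence is purely periodic with period 12.

12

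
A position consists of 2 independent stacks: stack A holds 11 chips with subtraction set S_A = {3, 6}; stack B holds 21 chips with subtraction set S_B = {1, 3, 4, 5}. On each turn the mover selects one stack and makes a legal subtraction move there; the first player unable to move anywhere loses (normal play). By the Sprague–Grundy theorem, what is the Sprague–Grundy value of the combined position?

Stack A, S = {3, 6}:
n :  0  1  2  3  4  5  6  7  8  9 10 11
G :  0  0  0  1  1  1  2  2  2  0  0  0
G_A(11) = 0.
Stack B, S = {1, 3, 4, 5}:
n :  0  1  2  3  4  5  6  7  8  9 10 11 12 13 14 15 16 17 18 19 20 21
G :  0  1  0  1  2  3  2  3  0  1  0  1  2  3  2  3  0  1  0  1  2  3
G_B(21) = 3.
Combined Grundy value = 0 ⊕ 3 = 3.

3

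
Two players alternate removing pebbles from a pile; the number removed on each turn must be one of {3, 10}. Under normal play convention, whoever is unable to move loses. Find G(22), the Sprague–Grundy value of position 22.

G(0) = 0
G(1) = mex{} = 0
G(2) = mex{} = 0
G(3) = mex{0} = 1
G(4) = mex{0} = 1
G(5) = mex{0} = 1
G(6) = mex{1} = 0
G(7) = mex{1} = 0
G(8) = mex{1} = 0
G(9) = mex{0} = 1
G(10) = mex{0,0} = 1
G(11) = mex{0,0} = 1
G(12) = mex{1,0} = 2
G(13) = mex{1,1} = 0
G(14) = mex{1,1} = 0
G(15) = mex{2,1} = 0
G(16) = mex{0,0} = 1
G(17) = mex{0,0} = 1
G(18) = mex{0,0} = 1
G(19) = mex{1,1} = 0
G(20) = mex{1,1} = 0
G(21) = mex{1,1} = 0
G(22) = mex{0,2} = 1

1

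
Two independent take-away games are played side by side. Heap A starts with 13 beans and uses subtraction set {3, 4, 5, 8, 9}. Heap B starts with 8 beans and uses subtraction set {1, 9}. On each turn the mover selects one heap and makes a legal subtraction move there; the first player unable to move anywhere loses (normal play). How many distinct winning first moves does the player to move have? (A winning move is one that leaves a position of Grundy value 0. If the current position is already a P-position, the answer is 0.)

0

Heap A, S = {3, 4, 5, 8, 9}:
G(0) = 0
G(1) = mex{} = 0
G(2) = mex{} = 0
G(3) = mex{0} = 1
G(4) = mex{0,0} = 1
G(5) = mex{0,0,0} = 1
G(6) = mex{1,0,0} = 2
G(7) = mex{1,1,0} = 2
G(8) = mex{1,1,1,0} = 2
G(9) = mex{2,1,1,0,0} = 3
G(10) = mex{2,2,1,0,0} = 3
G(11) = mex{2,2,2,1,0} = 3
G(12) = mex{3,2,2,1,1} = 0
G(13) = mex{3,3,2,1,1} = 0
G_A(13) = 0.
Heap B, S = {1, 9}:
n : 0 1 2 3 4 5 6 7 8
G : 0 1 0 1 0 1 0 1 0
G_B(8) = 0.
Combined Grundy value = 0 ⊕ 0 = 0.
A winning move leaves total XOR = 0, i.e. changes one component's Grundy value g to g ⊕ X where X is the current total.
Heap A: target g' = 0⊕0 = 0, but every legal move changes the Grundy value (mex property), so 0 moves.
Heap B: target g' = 0⊕0 = 0, but every legal move changes the Grundy value (mex property), so 0 moves.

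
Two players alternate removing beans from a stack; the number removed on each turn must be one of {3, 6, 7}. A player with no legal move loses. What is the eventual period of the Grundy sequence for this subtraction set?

10

n :  0  1  2  3  4  5  6  7  8  9 10 11 12 13 14 15 16 17 18 19 20 21
G :  0  0  0  1  1  1  2  2  2  3  0  0  0  1  1  1  2  2  2  3  0  0
G(n+10) = G(n) holds for n = 0,…,6 (a full window of length max(S) = 7), so the sequence is purely periodic with period 10.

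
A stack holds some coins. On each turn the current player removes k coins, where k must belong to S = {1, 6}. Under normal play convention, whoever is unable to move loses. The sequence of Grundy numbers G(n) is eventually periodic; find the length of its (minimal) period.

n :  0  1  2  3  4  5  6  7  8  9 10 11 12 13 14 15
G :  0  1  0  1  0  1  2  0  1  0  1  0  1  2  0  1
G(n+7) = G(n) holds for n = 0,…,5 (a full window of length max(S) = 6), so the sequence is purely periodic with period 7.

7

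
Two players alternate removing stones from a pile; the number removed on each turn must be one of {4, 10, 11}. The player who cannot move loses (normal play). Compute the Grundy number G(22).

0

G(0) = 0
G(1) = mex{} = 0
G(2) = mex{} = 0
G(3) = mex{} = 0
G(4) = mex{0} = 1
G(5) = mex{0} = 1
G(6) = mex{0} = 1
G(7) = mex{0} = 1
G(8) = mex{1} = 0
G(9) = mex{1} = 0
G(10) = mex{1,0} = 2
G(11) = mex{1,0,0} = 2
G(12) = mex{0,0,0} = 1
G(13) = mex{0,0,0} = 1
G(14) = mex{2,1,0} = 3
G(15) = mex{2,1,1} = 0
G(16) = mex{1,1,1} = 0
G(17) = mex{1,1,1} = 0
G(18) = mex{3,0,1} = 2
G(19) = mex{0,0,0} = 1
G(20) = mex{0,2,0} = 1
G(21) = mex{0,2,2} = 1
G(22) = mex{2,1,2} = 0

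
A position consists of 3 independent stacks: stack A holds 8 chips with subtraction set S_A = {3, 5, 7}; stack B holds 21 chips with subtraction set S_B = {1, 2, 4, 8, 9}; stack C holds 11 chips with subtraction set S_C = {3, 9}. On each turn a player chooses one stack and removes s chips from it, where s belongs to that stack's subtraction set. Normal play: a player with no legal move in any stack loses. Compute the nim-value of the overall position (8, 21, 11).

Stack A, S = {3, 5, 7}:
n : 0 1 2 3 4 5 6 7 8
G : 0 0 0 1 1 1 2 2 2
G_A(8) = 2.
Stack B, S = {1, 2, 4, 8, 9}:
n :  0  1  2  3  4  5  6  7  8  9 10 11 12 13 14 15 16 17 18 19 20 21
G :  0  1  2  0  1  2  0  1  2  3  4  5  3  0  1  2  0  1  2  0  1  2
G_B(21) = 2.
Stack C, S = {3, 9}:
G(0) = 0
G(1) = mex{} = 0
G(2) = mex{} = 0
G(3) = mex{0} = 1
G(4) = mex{0} = 1
G(5) = mex{0} = 1
G(6) = mex{1} = 0
G(7) = mex{1} = 0
G(8) = mex{1} = 0
G(9) = mex{0,0} = 1
G(10) = mex{0,0} = 1
G(11) = mex{0,0} = 1
G_C(11) = 1.
Combined Grundy value = 2 ⊕ 2 ⊕ 1 = 1.

1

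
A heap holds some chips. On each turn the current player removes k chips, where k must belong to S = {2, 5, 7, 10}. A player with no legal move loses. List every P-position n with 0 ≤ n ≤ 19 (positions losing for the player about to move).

n :  0  1  2  3  4  5  6  7  8  9 10 11 12 13 14 15 16 17 18 19
G :  0  0  1  1  0  2  1  3  2  2  3  3  0  0  1  1  0  2  1  3
P-positions are exactly the n with G(n) = 0.

0, 1, 4, 12, 13, 16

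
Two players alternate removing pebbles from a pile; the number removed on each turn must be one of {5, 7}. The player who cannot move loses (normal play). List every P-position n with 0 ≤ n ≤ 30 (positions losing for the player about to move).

G(0) = 0
G(1) = mex{} = 0
G(2) = mex{} = 0
G(3) = mex{} = 0
G(4) = mex{} = 0
G(5) = mex{0} = 1
G(6) = mex{0} = 1
G(7) = mex{0,0} = 1
G(8) = mex{0,0} = 1
G(9) = mex{0,0} = 1
G(10) = mex{1,0} = 2
G(11) = mex{1,0} = 2
G(12) = mex{1,1} = 0
G(13) = mex{1,1} = 0
G(14) = mex{1,1} = 0
G(15) = mex{2,1} = 0
G(16) = mex{2,1} = 0
G(17) = mex{0,2} = 1
G(18) = mex{0,2} = 1
G(19) = mex{0,0} = 1
G(20) = mex{0,0} = 1
G(21) = mex{0,0} = 1
G(22) = mex{1,0} = 2
G(23) = mex{1,0} = 2
G(24) = mex{1,1} = 0
G(25) = mex{1,1} = 0
G(26) = mex{1,1} = 0
G(27) = mex{2,1} = 0
G(28) = mex{2,1} = 0
G(29) = mex{0,2} = 1
G(30) = mex{0,2} = 1
P-positions are exactly the n with G(n) = 0.

0, 1, 2, 3, 4, 12, 13, 14, 15, 16, 24, 25, 26, 27, 28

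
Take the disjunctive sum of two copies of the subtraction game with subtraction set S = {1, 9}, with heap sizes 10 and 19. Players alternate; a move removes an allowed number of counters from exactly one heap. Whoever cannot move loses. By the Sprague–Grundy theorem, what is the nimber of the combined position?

1

All heaps use S = {1, 9}:
n :  0  1  2  3  4  5  6  7  8  9 10 11 12 13 14 15 16 17 18 19
G :  0  1  0  1  0  1  0  1  0  1  0  1  0  1  0  1  0  1  0  1
Heap A: G(10) = 0.
Heap B: G(19) = 1.
Combined Grundy value = 0 ⊕ 1 = 1.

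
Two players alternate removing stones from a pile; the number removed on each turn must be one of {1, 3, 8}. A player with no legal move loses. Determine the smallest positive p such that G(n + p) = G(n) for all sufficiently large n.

11

n :  0  1  2  3  4  5  6  7  8  9 10 11 12 13 14 15 16 17 18 19 20 21 22 23
G :  0  1  0  1  0  1  0  1  2  3  2  0  1  0  1  0  1  0  1  2  3  2  0  1
G(n+11) = G(n) holds for n = 0,…,7 (a full window of length max(S) = 8), so the sequence is purely periodic with period 11.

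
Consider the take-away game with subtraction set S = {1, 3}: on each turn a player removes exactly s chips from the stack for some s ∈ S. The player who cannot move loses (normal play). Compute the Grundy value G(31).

1

n :  0  1  2  3  4  5  6  7  8  9 10 11 12 13 14 15 16 17 18 19 20 21 22 23 24 25 26 27 28 29 30 31
G :  0  1  0  1  0  1  0  1  0  1  0  1  0  1  0  1  0  1  0  1  0  1  0  1  0  1  0  1  0  1  0  1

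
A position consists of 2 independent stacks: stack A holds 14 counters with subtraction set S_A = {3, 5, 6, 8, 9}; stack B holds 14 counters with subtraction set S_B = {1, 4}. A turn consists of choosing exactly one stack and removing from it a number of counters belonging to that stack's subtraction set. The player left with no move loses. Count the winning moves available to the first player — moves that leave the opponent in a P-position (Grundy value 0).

Stack A, S = {3, 5, 6, 8, 9}:
G(0) = 0
G(1) = mex{} = 0
G(2) = mex{} = 0
G(3) = mex{0} = 1
G(4) = mex{0} = 1
G(5) = mex{0,0} = 1
G(6) = mex{1,0,0} = 2
G(7) = mex{1,0,0} = 2
G(8) = mex{1,1,0,0} = 2
G(9) = mex{2,1,1,0,0} = 3
G(10) = mex{2,1,1,0,0} = 3
G(11) = mex{2,2,1,1,0} = 3
G(12) = mex{3,2,2,1,1} = 0
G(13) = mex{3,2,2,1,1} = 0
G(14) = mex{3,3,2,2,1} = 0
G_A(14) = 0.
Stack B, S = {1, 4}:
G(0) = 0
G(1) = mex{0} = 1
G(2) = mex{1} = 0
G(3) = mex{0} = 1
G(4) = mex{1,0} = 2
G(5) = mex{2,1} = 0
G(6) = mex{0,0} = 1
G(7) = mex{1,1} = 0
G(8) = mex{0,2} = 1
G(9) = mex{1,0} = 2
G(10) = mex{2,1} = 0
G(11) = mex{0,0} = 1
G(12) = mex{1,1} = 0
G(13) = mex{0,2} = 1
G(14) = mex{1,0} = 2
G_B(14) = 2.
Combined Grundy value = 0 ⊕ 2 = 2.
A winning move leaves total XOR = 0, i.e. changes one component's Grundy value g to g ⊕ X where X is the current total.
Stack A: need g' = 0⊕2 = 2. Options: 14−3→G=3, 14−5→G=3, 14−6→G=2, 14−8→G=2, 14−9→G=1. Hits: 2.
Stack B: need g' = 2⊕2 = 0. Options: 14−1→G=1, 14−4→G=0. Hits: 1.

3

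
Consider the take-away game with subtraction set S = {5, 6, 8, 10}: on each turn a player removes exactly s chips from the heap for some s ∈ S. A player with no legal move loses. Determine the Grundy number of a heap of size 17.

0

n :  0  1  2  3  4  5  6  7  8  9 10 11 12 13 14 15 16 17
G :  0  0  0  0  0  1  1  1  1  1  2  2  2  2  2  0  0  0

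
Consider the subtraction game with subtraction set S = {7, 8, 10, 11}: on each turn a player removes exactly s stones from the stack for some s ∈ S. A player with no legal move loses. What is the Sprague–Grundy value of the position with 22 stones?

0

G(0) = 0
G(1) = mex{} = 0
G(2) = mex{} = 0
G(3) = mex{} = 0
G(4) = mex{} = 0
G(5) = mex{} = 0
G(6) = mex{} = 0
G(7) = mex{0} = 1
G(8) = mex{0,0} = 1
G(9) = mex{0,0} = 1
G(10) = mex{0,0,0} = 1
G(11) = mex{0,0,0,0} = 1
G(12) = mex{0,0,0,0} = 1
G(13) = mex{0,0,0,0} = 1
G(14) = mex{1,0,0,0} = 2
G(15) = mex{1,1,0,0} = 2
G(16) = mex{1,1,0,0} = 2
G(17) = mex{1,1,1,0} = 2
G(18) = mex{1,1,1,1} = 0
G(19) = mex{1,1,1,1} = 0
G(20) = mex{1,1,1,1} = 0
G(21) = mex{2,1,1,1} = 0
G(22) = mex{2,2,1,1} = 0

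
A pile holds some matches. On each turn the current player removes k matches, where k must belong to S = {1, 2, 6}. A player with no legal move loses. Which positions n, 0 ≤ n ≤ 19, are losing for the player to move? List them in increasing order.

0, 3, 7, 10, 14, 17

n :  0  1  2  3  4  5  6  7  8  9 10 11 12 13 14 15 16 17 18 19
G :  0  1  2  0  1  2  3  0  1  2  0  1  2  3  0  1  2  0  1  2
P-positions are exactly the n with G(n) = 0.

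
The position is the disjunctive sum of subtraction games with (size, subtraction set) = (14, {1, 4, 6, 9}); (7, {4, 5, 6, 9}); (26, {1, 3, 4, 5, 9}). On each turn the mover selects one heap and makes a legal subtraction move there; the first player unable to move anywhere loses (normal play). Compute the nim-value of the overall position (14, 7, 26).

3

Heap A, S = {1, 4, 6, 9}:
G(0) = 0
G(1) = mex{0} = 1
G(2) = mex{1} = 0
G(3) = mex{0} = 1
G(4) = mex{1,0} = 2
G(5) = mex{2,1} = 0
G(6) = mex{0,0,0} = 1
G(7) = mex{1,1,1} = 0
G(8) = mex{0,2,0} = 1
G(9) = mex{1,0,1,0} = 2
G(10) = mex{2,1,2,1} = 0
G(11) = mex{0,0,0,0} = 1
G(12) = mex{1,1,1,1} = 0
G(13) = mex{0,2,0,2} = 1
G(14) = mex{1,0,1,0} = 2
G_A(14) = 2.
Heap B, S = {4, 5, 6, 9}:
n : 0 1 2 3 4 5 6 7
G : 0 0 0 0 1 1 1 1
G_B(7) = 1.
Heap C, S = {1, 3, 4, 5, 9}:
G(0) = 0
G(1) = mex{0} = 1
G(2) = mex{1} = 0
G(3) = mex{0,0} = 1
G(4) = mex{1,1,0} = 2
G(5) = mex{2,0,1,0} = 3
G(6) = mex{3,1,0,1} = 2
G(7) = mex{2,2,1,0} = 3
G(8) = mex{3,3,2,1} = 0
G(9) = mex{0,2,3,2,0} = 1
G(10) = mex{1,3,2,3,1} = 0
G(11) = mex{0,0,3,2,0} = 1
G(12) = mex{1,1,0,3,1} = 2
G(13) = mex{2,0,1,0,2} = 3
G(14) = mex{3,1,0,1,3} = 2
G(15) = mex{2,2,1,0,2} = 3
G(16) = mex{3,3,2,1,3} = 0
G(17) = mex{0,2,3,2,0} = 1
G(18) = mex{1,3,2,3,1} = 0
G(19) = mex{0,0,3,2,0} = 1
G(20) = mex{1,1,0,3,1} = 2
G(21) = mex{2,0,1,0,2} = 3
G(22) = mex{3,1,0,1,3} = 2
G(23) = mex{2,2,1,0,2} = 3
G(24) = mex{3,3,2,1,3} = 0
G(25) = mex{0,2,3,2,0} = 1
G(26) = mex{1,3,2,3,1} = 0
G_C(26) = 0.
Combined Grundy value = 2 ⊕ 1 ⊕ 0 = 3.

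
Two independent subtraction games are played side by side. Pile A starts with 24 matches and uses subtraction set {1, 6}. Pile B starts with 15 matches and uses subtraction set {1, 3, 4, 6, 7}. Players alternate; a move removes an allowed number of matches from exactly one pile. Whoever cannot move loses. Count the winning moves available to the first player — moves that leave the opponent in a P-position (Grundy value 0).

1

Pile A, S = {1, 6}:
G(0) = 0
G(1) = mex{0} = 1
G(2) = mex{1} = 0
G(3) = mex{0} = 1
G(4) = mex{1} = 0
G(5) = mex{0} = 1
G(6) = mex{1,0} = 2
G(7) = mex{2,1} = 0
G(8) = mex{0,0} = 1
G(9) = mex{1,1} = 0
G(10) = mex{0,0} = 1
G(11) = mex{1,1} = 0
G(12) = mex{0,2} = 1
G(13) = mex{1,0} = 2
G(14) = mex{2,1} = 0
G(15) = mex{0,0} = 1
G(16) = mex{1,1} = 0
G(17) = mex{0,0} = 1
G(18) = mex{1,1} = 0
G(19) = mex{0,2} = 1
G(20) = mex{1,0} = 2
G(21) = mex{2,1} = 0
G(22) = mex{0,0} = 1
G(23) = mex{1,1} = 0
G(24) = mex{0,0} = 1
G_A(24) = 1.
Pile B, S = {1, 3, 4, 6, 7}:
G(0) = 0
G(1) = mex{0} = 1
G(2) = mex{1} = 0
G(3) = mex{0,0} = 1
G(4) = mex{1,1,0} = 2
G(5) = mex{2,0,1} = 3
G(6) = mex{3,1,0,0} = 2
G(7) = mex{2,2,1,1,0} = 3
G(8) = mex{3,3,2,0,1} = 4
G(9) = mex{4,2,3,1,0} = 5
G(10) = mex{5,3,2,2,1} = 0
G(11) = mex{0,4,3,3,2} = 1
G(12) = mex{1,5,4,2,3} = 0
G(13) = mex{0,0,5,3,2} = 1
G(14) = mex{1,1,0,4,3} = 2
G(15) = mex{2,0,1,5,4} = 3
G_B(15) = 3.
Combined Grundy value = 1 ⊕ 3 = 2.
A winning move leaves total XOR = 0, i.e. changes one component's Grundy value g to g ⊕ X where X is the current total.
Pile A: need g' = 1⊕2 = 3. Options: 24−1→G=0, 24−6→G=0. Hits: 0.
Pile B: need g' = 3⊕2 = 1. Options: 15−1→G=2, 15−3→G=0, 15−4→G=1, 15−6→G=5, 15−7→G=4. Hits: 1.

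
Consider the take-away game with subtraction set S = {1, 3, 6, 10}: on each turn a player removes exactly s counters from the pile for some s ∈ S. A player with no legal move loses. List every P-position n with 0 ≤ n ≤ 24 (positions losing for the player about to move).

0, 2, 4, 9, 11, 13, 18, 20, 22

n :  0  1  2  3  4  5  6  7  8  9 10 11 12 13 14 15 16 17 18 19 20 21 22 23 24
G :  0  1  0  1  0  1  2  3  2  0  1  0  1  0  1  2  3  2  0  1  0  1  0  1  2
P-positions are exactly the n with G(n) = 0.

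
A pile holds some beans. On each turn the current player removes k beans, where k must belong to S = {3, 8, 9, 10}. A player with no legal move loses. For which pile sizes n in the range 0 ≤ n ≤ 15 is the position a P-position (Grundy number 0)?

n :  0  1  2  3  4  5  6  7  8  9 10 11 12 13 14 15
G :  0  0  0  1  1  1  0  0  2  1  1  3  2  0  2  3
P-positions are exactly the n with G(n) = 0.

0, 1, 2, 6, 7, 13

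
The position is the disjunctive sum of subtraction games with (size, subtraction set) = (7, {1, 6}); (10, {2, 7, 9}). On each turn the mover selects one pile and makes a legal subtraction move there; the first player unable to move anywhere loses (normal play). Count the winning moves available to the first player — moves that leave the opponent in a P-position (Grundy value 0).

1

Pile A, S = {1, 6}:
n : 0 1 2 3 4 5 6 7
G : 0 1 0 1 0 1 2 0
G_A(7) = 0.
Pile B, S = {2, 7, 9}:
n :  0  1  2  3  4  5  6  7  8  9 10
G :  0  0  1  1  0  0  1  1  2  2  3
G_B(10) = 3.
Combined Grundy value = 0 ⊕ 3 = 3.
A winning move leaves total XOR = 0, i.e. changes one component's Grundy value g to g ⊕ X where X is the current total.
Pile A: need g' = 0⊕3 = 3. Options: 7−1→G=2, 7−6→G=1. Hits: 0.
Pile B: need g' = 3⊕3 = 0. Options: 10−2→G=2, 10−7→G=1, 10−9→G=0. Hits: 1.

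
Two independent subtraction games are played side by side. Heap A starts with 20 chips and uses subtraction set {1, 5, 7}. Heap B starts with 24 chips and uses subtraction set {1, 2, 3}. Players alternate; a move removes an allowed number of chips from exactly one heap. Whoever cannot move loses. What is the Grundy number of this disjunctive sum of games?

Heap A, S = {1, 5, 7}:
n :  0  1  2  3  4  5  6  7  8  9 10 11 12 13 14 15 16 17 18 19 20
G :  0  1  0  1  0  1  0  1  0  1  0  1  0  1  0  1  0  1  0  1  0
G_A(20) = 0.
Heap B, S = {1, 2, 3}:
G(0) = 0
G(1) = mex{0} = 1
G(2) = mex{1,0} = 2
G(3) = mex{2,1,0} = 3
G(4) = mex{3,2,1} = 0
G(5) = mex{0,3,2} = 1
G(6) = mex{1,0,3} = 2
G(7) = mex{2,1,0} = 3
G(8) = mex{3,2,1} = 0
G(9) = mex{0,3,2} = 1
G(10) = mex{1,0,3} = 2
G(11) = mex{2,1,0} = 3
G(12) = mex{3,2,1} = 0
G(13) = mex{0,3,2} = 1
G(14) = mex{1,0,3} = 2
G(15) = mex{2,1,0} = 3
G(16) = mex{3,2,1} = 0
G(17) = mex{0,3,2} = 1
G(18) = mex{1,0,3} = 2
G(19) = mex{2,1,0} = 3
G(20) = mex{3,2,1} = 0
G(21) = mex{0,3,2} = 1
G(22) = mex{1,0,3} = 2
G(23) = mex{2,1,0} = 3
G(24) = mex{3,2,1} = 0
G_B(24) = 0.
Combined Grundy value = 0 ⊕ 0 = 0.

0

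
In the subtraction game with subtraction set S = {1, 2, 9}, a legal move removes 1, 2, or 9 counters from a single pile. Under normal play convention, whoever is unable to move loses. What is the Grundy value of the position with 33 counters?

n :  0  1  2  3  4  5  6  7  8  9 10 11 12 13 14 15 16 17 18 19 20 21 22 23 24 25 26 27 28 29 30 31 32 33
G :  0  1  2  0  1  2  0  1  2  3  0  1  2  0  1  2  0  1  2  3  0  1  2  0  1  2  0  1  2  3  0  1  2  0

0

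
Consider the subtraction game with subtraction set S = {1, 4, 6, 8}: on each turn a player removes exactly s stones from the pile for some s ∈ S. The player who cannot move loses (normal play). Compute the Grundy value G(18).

G(0) = 0
G(1) = mex{0} = 1
G(2) = mex{1} = 0
G(3) = mex{0} = 1
G(4) = mex{1,0} = 2
G(5) = mex{2,1} = 0
G(6) = mex{0,0,0} = 1
G(7) = mex{1,1,1} = 0
G(8) = mex{0,2,0,0} = 1
G(9) = mex{1,0,1,1} = 2
G(10) = mex{2,1,2,0} = 3
G(11) = mex{3,0,0,1} = 2
G(12) = mex{2,1,1,2} = 0
G(13) = mex{0,2,0,0} = 1
G(14) = mex{1,3,1,1} = 0
G(15) = mex{0,2,2,0} = 1
G(16) = mex{1,0,3,1} = 2
G(17) = mex{2,1,2,2} = 0
G(18) = mex{0,0,0,3} = 1

1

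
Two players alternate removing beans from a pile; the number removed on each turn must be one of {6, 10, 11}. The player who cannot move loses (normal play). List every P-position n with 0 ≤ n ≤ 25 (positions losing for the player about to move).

G(0) = 0
G(1) = mex{} = 0
G(2) = mex{} = 0
G(3) = mex{} = 0
G(4) = mex{} = 0
G(5) = mex{} = 0
G(6) = mex{0} = 1
G(7) = mex{0} = 1
G(8) = mex{0} = 1
G(9) = mex{0} = 1
G(10) = mex{0,0} = 1
G(11) = mex{0,0,0} = 1
G(12) = mex{1,0,0} = 2
G(13) = mex{1,0,0} = 2
G(14) = mex{1,0,0} = 2
G(15) = mex{1,0,0} = 2
G(16) = mex{1,1,0} = 2
G(17) = mex{1,1,1} = 0
G(18) = mex{2,1,1} = 0
G(19) = mex{2,1,1} = 0
G(20) = mex{2,1,1} = 0
G(21) = mex{2,1,1} = 0
G(22) = mex{2,2,1} = 0
G(23) = mex{0,2,2} = 1
G(24) = mex{0,2,2} = 1
G(25) = mex{0,2,2} = 1
P-positions are exactly the n with G(n) = 0.

0, 1, 2, 3, 4, 5, 17, 18, 19, 20, 21, 22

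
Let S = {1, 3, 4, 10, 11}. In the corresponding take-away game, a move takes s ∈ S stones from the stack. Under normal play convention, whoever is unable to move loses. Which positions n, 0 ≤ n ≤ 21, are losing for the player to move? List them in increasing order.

0, 2, 7, 9, 14, 16, 21

n :  0  1  2  3  4  5  6  7  8  9 10 11 12 13 14 15 16 17 18 19 20 21
G :  0  1  0  1  2  3  2  0  1  0  1  2  3  2  0  1  0  1  2  3  2  0
P-positions are exactly the n with G(n) = 0.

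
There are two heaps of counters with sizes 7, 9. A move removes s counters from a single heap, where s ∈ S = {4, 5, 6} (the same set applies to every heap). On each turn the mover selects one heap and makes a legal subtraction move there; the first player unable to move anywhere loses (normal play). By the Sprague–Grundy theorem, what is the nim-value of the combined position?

All heaps use S = {4, 5, 6}:
G(0) = 0
G(1) = mex{} = 0
G(2) = mex{} = 0
G(3) = mex{} = 0
G(4) = mex{0} = 1
G(5) = mex{0,0} = 1
G(6) = mex{0,0,0} = 1
G(7) = mex{0,0,0} = 1
G(8) = mex{1,0,0} = 2
G(9) = mex{1,1,0} = 2
Heap A: G(7) = 1.
Heap B: G(9) = 2.
Combined Grundy value = 1 ⊕ 2 = 3.

3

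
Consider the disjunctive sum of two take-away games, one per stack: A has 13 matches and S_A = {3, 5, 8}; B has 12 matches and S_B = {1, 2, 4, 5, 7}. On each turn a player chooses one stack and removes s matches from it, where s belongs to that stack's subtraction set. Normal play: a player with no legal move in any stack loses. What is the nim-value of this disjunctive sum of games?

0

Stack A, S = {3, 5, 8}:
G(0) = 0
G(1) = mex{} = 0
G(2) = mex{} = 0
G(3) = mex{0} = 1
G(4) = mex{0} = 1
G(5) = mex{0,0} = 1
G(6) = mex{1,0} = 2
G(7) = mex{1,0} = 2
G(8) = mex{1,1,0} = 2
G(9) = mex{2,1,0} = 3
G(10) = mex{2,1,0} = 3
G(11) = mex{2,2,1} = 0
G(12) = mex{3,2,1} = 0
G(13) = mex{3,2,1} = 0
G_A(13) = 0.
Stack B, S = {1, 2, 4, 5, 7}:
n :  0  1  2  3  4  5  6  7  8  9 10 11 12
G :  0  1  2  0  1  2  0  1  2  0  1  2  0
G_B(12) = 0.
Combined Grundy value = 0 ⊕ 0 = 0.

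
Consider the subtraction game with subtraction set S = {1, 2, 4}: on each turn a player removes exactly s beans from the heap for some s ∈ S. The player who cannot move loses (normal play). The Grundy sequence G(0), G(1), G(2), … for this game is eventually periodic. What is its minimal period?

3

G(0) = 0
G(1) = mex{0} = 1
G(2) = mex{1,0} = 2
G(3) = mex{2,1} = 0
G(4) = mex{0,2,0} = 1
G(5) = mex{1,0,1} = 2
G(6) = mex{2,1,2} = 0
G(7) = mex{0,2,0} = 1
G(8) = mex{1,0,1} = 2
G(9) = mex{2,1,2} = 0
G(10) = mex{0,2,0} = 1
G(11) = mex{1,0,1} = 2
G(12) = mex{2,1,2} = 0
G(13) = mex{0,2,0} = 1
G(14) = mex{1,0,1} = 2
G(n+3) = G(n) holds for n = 0,…,3 (a full window of length max(S) = 4), so the sequence is purely periodic with period 3.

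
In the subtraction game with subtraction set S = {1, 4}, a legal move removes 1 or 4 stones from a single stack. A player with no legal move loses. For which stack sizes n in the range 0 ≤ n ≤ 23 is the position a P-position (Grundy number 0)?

G(0) = 0
G(1) = mex{0} = 1
G(2) = mex{1} = 0
G(3) = mex{0} = 1
G(4) = mex{1,0} = 2
G(5) = mex{2,1} = 0
G(6) = mex{0,0} = 1
G(7) = mex{1,1} = 0
G(8) = mex{0,2} = 1
G(9) = mex{1,0} = 2
G(10) = mex{2,1} = 0
G(11) = mex{0,0} = 1
G(12) = mex{1,1} = 0
G(13) = mex{0,2} = 1
G(14) = mex{1,0} = 2
G(15) = mex{2,1} = 0
G(16) = mex{0,0} = 1
G(17) = mex{1,1} = 0
G(18) = mex{0,2} = 1
G(19) = mex{1,0} = 2
G(20) = mex{2,1} = 0
G(21) = mex{0,0} = 1
G(22) = mex{1,1} = 0
G(23) = mex{0,2} = 1
P-positions are exactly the n with G(n) = 0.

0, 2, 5, 7, 10, 12, 15, 17, 20, 22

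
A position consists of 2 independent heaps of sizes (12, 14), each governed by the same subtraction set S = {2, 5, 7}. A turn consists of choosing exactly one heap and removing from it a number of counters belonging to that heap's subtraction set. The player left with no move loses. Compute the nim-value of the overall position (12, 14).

All heaps use S = {2, 5, 7}:
n :  0  1  2  3  4  5  6  7  8  9 10 11 12 13 14
G :  0  0  1  1  0  2  1  3  2  2  0  3  1  0  0
Heap A: G(12) = 1.
Heap B: G(14) = 0.
Combined Grundy value = 1 ⊕ 0 = 1.

1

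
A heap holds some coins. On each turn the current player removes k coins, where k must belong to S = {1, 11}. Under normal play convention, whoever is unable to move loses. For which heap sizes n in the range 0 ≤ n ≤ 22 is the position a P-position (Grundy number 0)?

n :  0  1  2  3  4  5  6  7  8  9 10 11 12 13 14 15 16 17 18 19 20 21 22
G :  0  1  0  1  0  1  0  1  0  1  0  1  0  1  0  1  0  1  0  1  0  1  0
P-positions are exactly the n with G(n) = 0.

0, 2, 4, 6, 8, 10, 12, 14, 16, 18, 20, 22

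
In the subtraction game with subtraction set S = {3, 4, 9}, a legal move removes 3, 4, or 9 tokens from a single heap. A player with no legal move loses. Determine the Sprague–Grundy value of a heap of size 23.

n :  0  1  2  3  4  5  6  7  8  9 10 11 12 13 14 15 16 17 18 19 20 21 22 23
G :  0  0  0  1  1  1  2  0  0  3  1  1  2  0  0  0  1  1  1  2  0  0  3  1

1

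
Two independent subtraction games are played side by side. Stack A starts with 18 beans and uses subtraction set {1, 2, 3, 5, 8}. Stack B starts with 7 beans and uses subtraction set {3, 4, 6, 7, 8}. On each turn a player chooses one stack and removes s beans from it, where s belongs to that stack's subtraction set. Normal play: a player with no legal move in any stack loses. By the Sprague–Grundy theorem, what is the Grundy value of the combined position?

6

Stack A, S = {1, 2, 3, 5, 8}:
G(0) = 0
G(1) = mex{0} = 1
G(2) = mex{1,0} = 2
G(3) = mex{2,1,0} = 3
G(4) = mex{3,2,1} = 0
G(5) = mex{0,3,2,0} = 1
G(6) = mex{1,0,3,1} = 2
G(7) = mex{2,1,0,2} = 3
G(8) = mex{3,2,1,3,0} = 4
G(9) = mex{4,3,2,0,1} = 5
G(10) = mex{5,4,3,1,2} = 0
G(11) = mex{0,5,4,2,3} = 1
G(12) = mex{1,0,5,3,0} = 2
G(13) = mex{2,1,0,4,1} = 3
G(14) = mex{3,2,1,5,2} = 0
G(15) = mex{0,3,2,0,3} = 1
G(16) = mex{1,0,3,1,4} = 2
G(17) = mex{2,1,0,2,5} = 3
G(18) = mex{3,2,1,3,0} = 4
G_A(18) = 4.
Stack B, S = {3, 4, 6, 7, 8}:
n : 0 1 2 3 4 5 6 7
G : 0 0 0 1 1 1 2 2
G_B(7) = 2.
Combined Grundy value = 4 ⊕ 2 = 6.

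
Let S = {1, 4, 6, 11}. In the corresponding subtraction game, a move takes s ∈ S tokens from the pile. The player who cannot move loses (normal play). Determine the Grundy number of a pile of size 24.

2

G(0) = 0
G(1) = mex{0} = 1
G(2) = mex{1} = 0
G(3) = mex{0} = 1
G(4) = mex{1,0} = 2
G(5) = mex{2,1} = 0
G(6) = mex{0,0,0} = 1
G(7) = mex{1,1,1} = 0
G(8) = mex{0,2,0} = 1
G(9) = mex{1,0,1} = 2
G(10) = mex{2,1,2} = 0
G(11) = mex{0,0,0,0} = 1
G(12) = mex{1,1,1,1} = 0
G(13) = mex{0,2,0,0} = 1
G(14) = mex{1,0,1,1} = 2
G(15) = mex{2,1,2,2} = 0
G(16) = mex{0,0,0,0} = 1
G(17) = mex{1,1,1,1} = 0
G(18) = mex{0,2,0,0} = 1
G(19) = mex{1,0,1,1} = 2
G(20) = mex{2,1,2,2} = 0
G(21) = mex{0,0,0,0} = 1
G(22) = mex{1,1,1,1} = 0
G(23) = mex{0,2,0,0} = 1
G(24) = mex{1,0,1,1} = 2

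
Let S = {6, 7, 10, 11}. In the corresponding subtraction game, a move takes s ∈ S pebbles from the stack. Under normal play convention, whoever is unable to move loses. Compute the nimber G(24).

n :  0  1  2  3  4  5  6  7  8  9 10 11 12 13 14 15 16 17 18 19 20 21 22 23 24
G :  0  0  0  0  0  0  1  1  1  1  1  1  2  2  2  2  2  0  0  0  0  0  0  1  1

1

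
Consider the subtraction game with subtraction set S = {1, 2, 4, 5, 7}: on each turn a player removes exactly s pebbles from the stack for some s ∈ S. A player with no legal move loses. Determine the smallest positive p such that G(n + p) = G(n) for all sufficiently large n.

3

n :  0  1  2  3  4  5  6  7  8  9 10 11 12 13 14
G :  0  1  2  0  1  2  0  1  2  0  1  2  0  1  2
G(n+3) = G(n) holds for n = 0,…,6 (a full window of length max(S) = 7), so the sequence is purely periodic with period 3.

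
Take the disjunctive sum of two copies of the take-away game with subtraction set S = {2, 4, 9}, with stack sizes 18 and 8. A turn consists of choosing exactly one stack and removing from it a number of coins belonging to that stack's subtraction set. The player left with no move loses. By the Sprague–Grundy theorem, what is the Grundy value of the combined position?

1

All stacks use S = {2, 4, 9}:
G(0) = 0
G(1) = mex{} = 0
G(2) = mex{0} = 1
G(3) = mex{0} = 1
G(4) = mex{1,0} = 2
G(5) = mex{1,0} = 2
G(6) = mex{2,1} = 0
G(7) = mex{2,1} = 0
G(8) = mex{0,2} = 1
G(9) = mex{0,2,0} = 1
G(10) = mex{1,0,0} = 2
G(11) = mex{1,0,1} = 2
G(12) = mex{2,1,1} = 0
G(13) = mex{2,1,2} = 0
G(14) = mex{0,2,2} = 1
G(15) = mex{0,2,0} = 1
G(16) = mex{1,0,0} = 2
G(17) = mex{1,0,1} = 2
G(18) = mex{2,1,1} = 0
Stack A: G(18) = 0.
Stack B: G(8) = 1.
Combined Grundy value = 0 ⊕ 1 = 1.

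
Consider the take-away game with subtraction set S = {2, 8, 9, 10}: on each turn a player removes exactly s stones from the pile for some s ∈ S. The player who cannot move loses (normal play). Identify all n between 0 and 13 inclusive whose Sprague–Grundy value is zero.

n :  0  1  2  3  4  5  6  7  8  9 10 11 12 13
G :  0  0  1  1  0  0  1  1  2  2  3  3  2  2
P-positions are exactly the n with G(n) = 0.

0, 1, 4, 5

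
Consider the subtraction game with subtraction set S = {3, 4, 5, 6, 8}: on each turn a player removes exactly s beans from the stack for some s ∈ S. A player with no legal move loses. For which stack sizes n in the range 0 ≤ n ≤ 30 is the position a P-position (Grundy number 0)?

n :  0  1  2  3  4  5  6  7  8  9 10 11 12 13 14 15 16 17 18 19 20 21 22 23 24 25 26 27 28 29 30
G :  0  0  0  1  1  1  2  2  2  3  3  0  0  0  1  1  1  2  2  2  3  3  0  0  0  1  1  1  2  2  2
P-positions are exactly the n with G(n) = 0.

0, 1, 2, 11, 12, 13, 22, 23, 24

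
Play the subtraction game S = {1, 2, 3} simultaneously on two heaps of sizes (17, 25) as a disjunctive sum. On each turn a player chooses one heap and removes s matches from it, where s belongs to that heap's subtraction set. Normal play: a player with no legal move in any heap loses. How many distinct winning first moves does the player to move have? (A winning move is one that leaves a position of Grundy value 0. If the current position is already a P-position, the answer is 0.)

All heaps use S = {1, 2, 3}:
n :  0  1  2  3  4  5  6  7  8  9 10 11 12 13 14 15 16 17 18 19 20 21 22 23 24 25
G :  0  1  2  3  0  1  2  3  0  1  2  3  0  1  2  3  0  1  2  3  0  1  2  3  0  1
Heap A: G(17) = 1.
Heap B: G(25) = 1.
Combined Grundy value = 1 ⊕ 1 = 0.
A winning move leaves total XOR = 0, i.e. changes one component's Grundy value g to g ⊕ X where X is the current total.
Heap A: target g' = 1⊕0 = 1, but every legal move changes the Grundy value (mex property), so 0 moves.
Heap B: target g' = 1⊕0 = 1, but every legal move changes the Grundy value (mex property), so 0 moves.

0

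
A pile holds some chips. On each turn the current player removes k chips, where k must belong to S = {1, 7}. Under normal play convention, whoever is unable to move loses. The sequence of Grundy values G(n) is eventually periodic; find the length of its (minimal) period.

2

G(0) = 0
G(1) = mex{0} = 1
G(2) = mex{1} = 0
G(3) = mex{0} = 1
G(4) = mex{1} = 0
G(5) = mex{0} = 1
G(6) = mex{1} = 0
G(7) = mex{0,0} = 1
G(8) = mex{1,1} = 0
G(9) = mex{0,0} = 1
G(10) = mex{1,1} = 0
G(11) = mex{0,0} = 1
G(12) = mex{1,1} = 0
G(13) = mex{0,0} = 1
G(14) = mex{1,1} = 0
G(n+2) = G(n) holds for n = 0,…,6 (a full window of length max(S) = 7), so the sequence is purely periodic with period 2.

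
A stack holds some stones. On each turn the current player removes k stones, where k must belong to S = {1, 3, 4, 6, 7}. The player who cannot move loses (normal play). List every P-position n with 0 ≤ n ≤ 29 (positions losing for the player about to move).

G(0) = 0
G(1) = mex{0} = 1
G(2) = mex{1} = 0
G(3) = mex{0,0} = 1
G(4) = mex{1,1,0} = 2
G(5) = mex{2,0,1} = 3
G(6) = mex{3,1,0,0} = 2
G(7) = mex{2,2,1,1,0} = 3
G(8) = mex{3,3,2,0,1} = 4
G(9) = mex{4,2,3,1,0} = 5
G(10) = mex{5,3,2,2,1} = 0
G(11) = mex{0,4,3,3,2} = 1
G(12) = mex{1,5,4,2,3} = 0
G(13) = mex{0,0,5,3,2} = 1
G(14) = mex{1,1,0,4,3} = 2
G(15) = mex{2,0,1,5,4} = 3
G(16) = mex{3,1,0,0,5} = 2
G(17) = mex{2,2,1,1,0} = 3
G(18) = mex{3,3,2,0,1} = 4
G(19) = mex{4,2,3,1,0} = 5
G(20) = mex{5,3,2,2,1} = 0
G(21) = mex{0,4,3,3,2} = 1
G(22) = mex{1,5,4,2,3} = 0
G(23) = mex{0,0,5,3,2} = 1
G(24) = mex{1,1,0,4,3} = 2
G(25) = mex{2,0,1,5,4} = 3
G(26) = mex{3,1,0,0,5} = 2
G(27) = mex{2,2,1,1,0} = 3
G(28) = mex{3,3,2,0,1} = 4
G(29) = mex{4,2,3,1,0} = 5
P-positions are exactly the n with G(n) = 0.

0, 2, 10, 12, 20, 22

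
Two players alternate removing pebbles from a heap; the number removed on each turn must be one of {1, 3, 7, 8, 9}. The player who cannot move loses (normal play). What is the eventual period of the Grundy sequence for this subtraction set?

16

G(0) = 0
G(1) = mex{0} = 1
G(2) = mex{1} = 0
G(3) = mex{0,0} = 1
G(4) = mex{1,1} = 0
G(5) = mex{0,0} = 1
G(6) = mex{1,1} = 0
G(7) = mex{0,0,0} = 1
G(8) = mex{1,1,1,0} = 2
G(9) = mex{2,0,0,1,0} = 3
G(10) = mex{3,1,1,0,1} = 2
G(11) = mex{2,2,0,1,0} = 3
G(12) = mex{3,3,1,0,1} = 2
G(13) = mex{2,2,0,1,0} = 3
G(14) = mex{3,3,1,0,1} = 2
G(15) = mex{2,2,2,1,0} = 3
G(16) = mex{3,3,3,2,1} = 0
G(17) = mex{0,2,2,3,2} = 1
G(18) = mex{1,3,3,2,3} = 0
G(19) = mex{0,0,2,3,2} = 1
G(20) = mex{1,1,3,2,3} = 0
G(21) = mex{0,0,2,3,2} = 1
G(22) = mex{1,1,3,2,3} = 0
G(23) = mex{0,0,0,3,2} = 1
G(24) = mex{1,1,1,0,3} = 2
G(25) = mex{2,0,0,1,0} = 3
G(26) = mex{3,1,1,0,1} = 2
G(27) = mex{2,2,0,1,0} = 3
G(28) = mex{3,3,1,0,1} = 2
G(29) = mex{2,2,0,1,0} = 3
G(30) = mex{3,3,1,0,1} = 2
G(31) = mex{2,2,2,1,0} = 3
G(32) = mex{3,3,3,2,1} = 0
G(33) = mex{0,2,2,3,2} = 1
G(n+16) = G(n) holds for n = 0,…,8 (a full window of length max(S) = 9), so the sequence is purely periodic with period 16.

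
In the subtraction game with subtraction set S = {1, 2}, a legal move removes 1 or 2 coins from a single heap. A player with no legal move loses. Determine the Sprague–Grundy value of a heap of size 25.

G(0) = 0
G(1) = mex{0} = 1
G(2) = mex{1,0} = 2
G(3) = mex{2,1} = 0
G(4) = mex{0,2} = 1
G(5) = mex{1,0} = 2
G(6) = mex{2,1} = 0
G(7) = mex{0,2} = 1
G(8) = mex{1,0} = 2
G(9) = mex{2,1} = 0
G(10) = mex{0,2} = 1
G(11) = mex{1,0} = 2
G(12) = mex{2,1} = 0
G(13) = mex{0,2} = 1
G(14) = mex{1,0} = 2
G(15) = mex{2,1} = 0
G(16) = mex{0,2} = 1
G(17) = mex{1,0} = 2
G(18) = mex{2,1} = 0
G(19) = mex{0,2} = 1
G(20) = mex{1,0} = 2
G(21) = mex{2,1} = 0
G(22) = mex{0,2} = 1
G(23) = mex{1,0} = 2
G(24) = mex{2,1} = 0
G(25) = mex{0,2} = 1

1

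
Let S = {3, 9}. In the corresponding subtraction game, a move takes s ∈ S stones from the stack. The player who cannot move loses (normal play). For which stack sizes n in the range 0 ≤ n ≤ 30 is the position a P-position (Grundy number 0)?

0, 1, 2, 6, 7, 8, 12, 13, 14, 18, 19, 20, 24, 25, 26, 30

G(0) = 0
G(1) = mex{} = 0
G(2) = mex{} = 0
G(3) = mex{0} = 1
G(4) = mex{0} = 1
G(5) = mex{0} = 1
G(6) = mex{1} = 0
G(7) = mex{1} = 0
G(8) = mex{1} = 0
G(9) = mex{0,0} = 1
G(10) = mex{0,0} = 1
G(11) = mex{0,0} = 1
G(12) = mex{1,1} = 0
G(13) = mex{1,1} = 0
G(14) = mex{1,1} = 0
G(15) = mex{0,0} = 1
G(16) = mex{0,0} = 1
G(17) = mex{0,0} = 1
G(18) = mex{1,1} = 0
G(19) = mex{1,1} = 0
G(20) = mex{1,1} = 0
G(21) = mex{0,0} = 1
G(22) = mex{0,0} = 1
G(23) = mex{0,0} = 1
G(24) = mex{1,1} = 0
G(25) = mex{1,1} = 0
G(26) = mex{1,1} = 0
G(27) = mex{0,0} = 1
G(28) = mex{0,0} = 1
G(29) = mex{0,0} = 1
G(30) = mex{1,1} = 0
P-positions are exactly the n with G(n) = 0.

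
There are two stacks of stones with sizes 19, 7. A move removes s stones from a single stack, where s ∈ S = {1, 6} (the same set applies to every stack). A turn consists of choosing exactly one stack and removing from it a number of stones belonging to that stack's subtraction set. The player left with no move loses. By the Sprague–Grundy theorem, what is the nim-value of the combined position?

All stacks use S = {1, 6}:
G(0) = 0
G(1) = mex{0} = 1
G(2) = mex{1} = 0
G(3) = mex{0} = 1
G(4) = mex{1} = 0
G(5) = mex{0} = 1
G(6) = mex{1,0} = 2
G(7) = mex{2,1} = 0
G(8) = mex{0,0} = 1
G(9) = mex{1,1} = 0
G(10) = mex{0,0} = 1
G(11) = mex{1,1} = 0
G(12) = mex{0,2} = 1
G(13) = mex{1,0} = 2
G(14) = mex{2,1} = 0
G(15) = mex{0,0} = 1
G(16) = mex{1,1} = 0
G(17) = mex{0,0} = 1
G(18) = mex{1,1} = 0
G(19) = mex{0,2} = 1
Stack A: G(19) = 1.
Stack B: G(7) = 0.
Combined Grundy value = 1 ⊕ 0 = 1.

1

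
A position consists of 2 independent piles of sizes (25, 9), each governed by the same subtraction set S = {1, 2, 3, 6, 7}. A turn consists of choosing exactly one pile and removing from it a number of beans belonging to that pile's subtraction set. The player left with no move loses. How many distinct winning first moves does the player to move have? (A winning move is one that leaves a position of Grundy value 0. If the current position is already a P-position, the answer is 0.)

All piles use S = {1, 2, 3, 6, 7}:
n :  0  1  2  3  4  5  6  7  8  9 10 11 12 13 14 15 16 17 18 19 20 21 22 23 24 25
G :  0  1  2  3  0  1  2  3  0  1  2  3  0  1  2  3  0  1  2  3  0  1  2  3  0  1
Pile A: G(25) = 1.
Pile B: G(9) = 1.
Combined Grundy value = 1 ⊕ 1 = 0.
A winning move leaves total XOR = 0, i.e. changes one component's Grundy value g to g ⊕ X where X is the current total.
Pile A: target g' = 1⊕0 = 1, but every legal move changes the Grundy value (mex property), so 0 moves.
Pile B: target g' = 1⊕0 = 1, but every legal move changes the Grundy value (mex property), so 0 moves.

0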